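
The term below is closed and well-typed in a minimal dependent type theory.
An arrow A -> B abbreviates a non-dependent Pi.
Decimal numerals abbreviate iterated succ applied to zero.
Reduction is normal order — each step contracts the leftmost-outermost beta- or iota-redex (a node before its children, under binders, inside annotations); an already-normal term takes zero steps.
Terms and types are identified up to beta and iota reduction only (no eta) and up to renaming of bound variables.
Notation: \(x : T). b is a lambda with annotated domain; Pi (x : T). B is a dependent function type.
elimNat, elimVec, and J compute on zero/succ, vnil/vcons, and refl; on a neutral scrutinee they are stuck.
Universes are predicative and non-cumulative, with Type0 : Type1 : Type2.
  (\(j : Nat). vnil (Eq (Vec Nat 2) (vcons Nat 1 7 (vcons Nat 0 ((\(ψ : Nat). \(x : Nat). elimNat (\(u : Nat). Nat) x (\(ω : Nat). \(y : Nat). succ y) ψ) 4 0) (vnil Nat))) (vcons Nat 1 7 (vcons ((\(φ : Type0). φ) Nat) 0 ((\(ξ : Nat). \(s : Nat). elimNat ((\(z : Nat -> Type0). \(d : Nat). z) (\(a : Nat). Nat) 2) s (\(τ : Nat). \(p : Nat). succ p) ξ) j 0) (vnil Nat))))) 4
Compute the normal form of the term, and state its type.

normal form:
  vnil (Eq (Vec Nat 2) (vcons Nat 1 7 (vcons Nat 0 4 (vnil Nat))) (vcons Nat 1 7 (vcons Nat 0 4 (vnil Nat))))
the term's type:
  Vec (Eq (Vec Nat 2) (vcons Nat 1 7 (vcons Nat 0 4 (vnil Nat))) (vcons Nat 1 7 (vcons Nat 0 4 (vnil Nat)))) 0
observation: the first redex contracted is a beta-redex; the normal form is reached in 32 normal-order steps.


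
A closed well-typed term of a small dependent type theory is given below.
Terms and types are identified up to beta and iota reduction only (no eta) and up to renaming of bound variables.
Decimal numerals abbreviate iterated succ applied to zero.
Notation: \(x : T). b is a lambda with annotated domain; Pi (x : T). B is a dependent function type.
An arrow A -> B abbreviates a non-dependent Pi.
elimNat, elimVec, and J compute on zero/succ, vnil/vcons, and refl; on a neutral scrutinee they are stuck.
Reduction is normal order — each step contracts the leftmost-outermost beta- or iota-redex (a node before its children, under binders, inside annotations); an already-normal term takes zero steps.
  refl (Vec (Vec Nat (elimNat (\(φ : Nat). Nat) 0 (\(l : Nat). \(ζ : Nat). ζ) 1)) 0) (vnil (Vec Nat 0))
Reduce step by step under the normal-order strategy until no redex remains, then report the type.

normal-order reduction sequence:
  refl (Vec (Vec Nat (elimNat (\(φ : Nat). Nat) 0 (\(l : Nat). \(ζ : Nat). ζ) 1)) 0) (vnil (Vec Nat 0))
  ~> refl (Vec (Vec Nat ((\(φ : Nat). \(l : Nat). l) 0 (elimNat (\(ζ : Nat). Nat) 0 (\(e : Nat). \(z : Nat). z) 0))) 0) (vnil (Vec Nat 0))
  ~> refl (Vec (Vec Nat ((\(φ : Nat). φ) (elimNat (\(l : Nat). Nat) 0 (\(ζ : Nat). \(e : Nat). e) 0))) 0) (vnil (Vec Nat 0))
  ~> refl (Vec (Vec Nat (elimNat (\(φ : Nat). Nat) 0 (\(l : Nat). \(ζ : Nat). ζ) 0)) 0) (vnil (Vec Nat 0))
  ~> refl (Vec (Vec Nat 0) 0) (vnil (Vec Nat 0))
type:
  Eq (Vec (Vec Nat 0) 0) (vnil (Vec Nat 0)) (vnil (Vec Nat 0))


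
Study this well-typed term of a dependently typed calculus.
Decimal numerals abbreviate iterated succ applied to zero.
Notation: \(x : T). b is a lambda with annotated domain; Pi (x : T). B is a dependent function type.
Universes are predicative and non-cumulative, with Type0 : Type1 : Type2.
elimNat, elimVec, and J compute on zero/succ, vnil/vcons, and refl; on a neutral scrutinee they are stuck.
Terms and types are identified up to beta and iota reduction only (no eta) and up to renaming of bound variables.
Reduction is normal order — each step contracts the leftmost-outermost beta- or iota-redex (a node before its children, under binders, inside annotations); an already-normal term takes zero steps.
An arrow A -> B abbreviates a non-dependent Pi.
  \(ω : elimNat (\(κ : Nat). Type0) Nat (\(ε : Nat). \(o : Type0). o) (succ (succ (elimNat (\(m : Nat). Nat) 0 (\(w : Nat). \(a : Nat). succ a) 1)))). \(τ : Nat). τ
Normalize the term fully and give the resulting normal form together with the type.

reduced normal form:
  \(ω : Nat). \(κ : Nat). κ
the term's type:
  Nat -> Nat -> Nat


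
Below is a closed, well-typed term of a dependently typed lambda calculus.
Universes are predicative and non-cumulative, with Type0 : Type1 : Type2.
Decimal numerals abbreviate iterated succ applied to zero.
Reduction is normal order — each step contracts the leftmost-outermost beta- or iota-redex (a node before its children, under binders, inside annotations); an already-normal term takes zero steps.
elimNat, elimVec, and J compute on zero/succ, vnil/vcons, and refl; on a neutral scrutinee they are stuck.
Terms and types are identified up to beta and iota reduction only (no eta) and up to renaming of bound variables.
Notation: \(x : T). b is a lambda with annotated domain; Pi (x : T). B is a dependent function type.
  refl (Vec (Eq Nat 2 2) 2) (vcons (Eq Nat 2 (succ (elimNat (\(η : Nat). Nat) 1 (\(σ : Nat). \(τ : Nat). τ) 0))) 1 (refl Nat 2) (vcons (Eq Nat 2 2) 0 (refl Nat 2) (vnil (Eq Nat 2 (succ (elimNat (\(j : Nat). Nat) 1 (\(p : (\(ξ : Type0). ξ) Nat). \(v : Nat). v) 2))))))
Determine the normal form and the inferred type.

reduced normal form:
  refl (Vec (Eq Nat 2 2) 2) (vcons (Eq Nat 2 2) 1 (refl Nat 2) (vcons (Eq Nat 2 2) 0 (refl Nat 2) (vnil (Eq Nat 2 2))))
type:
  Eq (Vec (Eq Nat 2 2) 2) (vcons (Eq Nat 2 2) 1 (refl Nat 2) (vcons (Eq Nat 2 2) 0 (refl Nat 2) (vnil (Eq Nat 2 2)))) (vcons (Eq Nat 2 2) 1 (refl Nat 2) (vcons (Eq Nat 2 2) 0 (refl Nat 2) (vnil (Eq Nat 2 2))))
observation: the first redex contracted is an elimNat iota-redex; the normal form is reached in 8 normal-order steps.


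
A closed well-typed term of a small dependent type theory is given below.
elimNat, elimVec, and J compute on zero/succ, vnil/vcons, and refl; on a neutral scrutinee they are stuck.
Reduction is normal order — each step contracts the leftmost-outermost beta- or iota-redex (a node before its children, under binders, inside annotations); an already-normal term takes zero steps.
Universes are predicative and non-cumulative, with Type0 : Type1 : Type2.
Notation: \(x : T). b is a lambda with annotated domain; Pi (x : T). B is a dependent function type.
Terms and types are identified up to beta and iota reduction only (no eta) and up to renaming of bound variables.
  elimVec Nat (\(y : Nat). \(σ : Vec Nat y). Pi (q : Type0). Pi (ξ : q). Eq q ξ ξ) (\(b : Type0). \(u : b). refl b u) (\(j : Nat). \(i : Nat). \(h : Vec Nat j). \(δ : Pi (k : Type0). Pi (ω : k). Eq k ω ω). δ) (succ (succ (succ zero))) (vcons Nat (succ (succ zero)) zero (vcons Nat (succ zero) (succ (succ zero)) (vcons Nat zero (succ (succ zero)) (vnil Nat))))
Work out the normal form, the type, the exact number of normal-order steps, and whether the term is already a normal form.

reduced normal form:
  \(y : Type0). \(σ : y). refl y σ
type:
  Pi (y : Type0). Pi (σ : y). Eq y σ σ
reduction steps (normal order): 16
started in normal form: no
first contracted redex: an elimVec iota-redex


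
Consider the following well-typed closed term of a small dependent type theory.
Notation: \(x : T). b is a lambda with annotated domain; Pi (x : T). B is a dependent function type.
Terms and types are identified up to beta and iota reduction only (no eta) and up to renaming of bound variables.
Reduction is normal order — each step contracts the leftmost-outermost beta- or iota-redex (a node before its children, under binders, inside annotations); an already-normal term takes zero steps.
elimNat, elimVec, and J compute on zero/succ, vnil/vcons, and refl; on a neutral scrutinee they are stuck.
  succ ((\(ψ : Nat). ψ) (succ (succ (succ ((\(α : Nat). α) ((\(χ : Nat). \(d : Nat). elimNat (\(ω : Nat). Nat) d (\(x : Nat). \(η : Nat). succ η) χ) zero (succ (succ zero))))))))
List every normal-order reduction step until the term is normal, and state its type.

normal-order reduction:
  succ ((\(ψ : Nat). ψ) (succ (succ (succ ((\(α : Nat). α) ((\(χ : Nat). \(d : Nat). elimNat (\(ω : Nat). Nat) d (\(x : Nat). \(η : Nat). succ η) χ) zero (succ (succ zero))))))))
  ~> succ (succ (succ (succ ((\(ψ : Nat). ψ) ((\(α : Nat). \(χ : Nat). elimNat (\(d : Nat). Nat) χ (\(ω : Nat). \(x : Nat). succ x) α) zero (succ (succ zero)))))))
  ~> succ (succ (succ (succ ((\(ψ : Nat). \(α : Nat). elimNat (\(χ : Nat). Nat) α (\(d : Nat). \(ω : Nat). succ ω) ψ) zero (succ (succ zero))))))
  ~> succ (succ (succ (succ ((\(ψ : Nat). elimNat (\(α : Nat). Nat) ψ (\(χ : Nat). \(d : Nat). succ d) zero) (succ (succ zero))))))
  ~> succ (succ (succ (succ (elimNat (\(ψ : Nat). Nat) (succ (succ zero)) (\(α : Nat). \(χ : Nat). succ χ) zero))))
  ~> succ (succ (succ (succ (succ (succ zero)))))
the term's type:
  Nat


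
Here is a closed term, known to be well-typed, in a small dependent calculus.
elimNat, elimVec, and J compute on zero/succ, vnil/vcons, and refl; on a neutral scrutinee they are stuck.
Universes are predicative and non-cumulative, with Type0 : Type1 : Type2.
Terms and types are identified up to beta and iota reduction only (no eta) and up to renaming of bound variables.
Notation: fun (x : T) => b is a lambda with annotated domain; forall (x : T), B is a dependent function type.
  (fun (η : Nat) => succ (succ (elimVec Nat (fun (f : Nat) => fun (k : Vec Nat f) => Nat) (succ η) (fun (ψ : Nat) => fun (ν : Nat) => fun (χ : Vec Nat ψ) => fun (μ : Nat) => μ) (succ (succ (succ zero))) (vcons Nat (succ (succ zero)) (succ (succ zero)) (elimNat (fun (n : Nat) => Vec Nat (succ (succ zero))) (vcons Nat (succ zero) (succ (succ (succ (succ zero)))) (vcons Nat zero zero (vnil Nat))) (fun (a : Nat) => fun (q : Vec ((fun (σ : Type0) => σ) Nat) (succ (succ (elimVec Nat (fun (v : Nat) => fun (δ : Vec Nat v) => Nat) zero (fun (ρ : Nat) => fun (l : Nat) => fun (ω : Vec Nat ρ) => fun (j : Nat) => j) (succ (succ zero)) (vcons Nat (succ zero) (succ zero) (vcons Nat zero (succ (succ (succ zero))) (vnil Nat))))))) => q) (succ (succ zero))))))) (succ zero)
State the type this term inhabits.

the term's type:
  Nat


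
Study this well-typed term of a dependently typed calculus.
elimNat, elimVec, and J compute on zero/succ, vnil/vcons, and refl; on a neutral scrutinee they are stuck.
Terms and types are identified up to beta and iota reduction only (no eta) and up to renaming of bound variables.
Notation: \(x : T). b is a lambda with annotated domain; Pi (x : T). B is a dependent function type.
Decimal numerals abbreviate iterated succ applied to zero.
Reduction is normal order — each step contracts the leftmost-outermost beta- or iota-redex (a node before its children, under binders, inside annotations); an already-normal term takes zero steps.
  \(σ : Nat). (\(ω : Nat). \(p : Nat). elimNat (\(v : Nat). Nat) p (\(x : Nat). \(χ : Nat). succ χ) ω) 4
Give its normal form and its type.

resulting normal form:
  \(σ : Nat). \(ω : Nat). succ (succ (succ (succ ω)))
inferred type:
  Pi (σ : Nat). Pi (ω : Nat). Nat
observation: contracting a beta-redex first, the term normalizes in 14 steps.


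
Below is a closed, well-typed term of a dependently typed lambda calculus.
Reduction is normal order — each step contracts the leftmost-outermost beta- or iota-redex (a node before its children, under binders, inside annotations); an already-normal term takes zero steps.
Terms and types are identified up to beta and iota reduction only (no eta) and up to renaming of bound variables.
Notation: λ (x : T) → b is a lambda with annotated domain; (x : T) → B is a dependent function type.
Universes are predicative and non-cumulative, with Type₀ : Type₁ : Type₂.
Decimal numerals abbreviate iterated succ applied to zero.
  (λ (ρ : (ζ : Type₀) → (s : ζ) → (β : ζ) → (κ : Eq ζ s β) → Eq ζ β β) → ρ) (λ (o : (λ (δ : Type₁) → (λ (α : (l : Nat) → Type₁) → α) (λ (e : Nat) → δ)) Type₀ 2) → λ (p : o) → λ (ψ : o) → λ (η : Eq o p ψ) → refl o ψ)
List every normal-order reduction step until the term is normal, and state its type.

normal-order reduction sequence:
  (λ (ρ : (ζ : Type₀) → (s : ζ) → (β : ζ) → (κ : Eq ζ s β) → Eq ζ β β) → ρ) (λ (o : (λ (δ : Type₁) → (λ (α : (l : Nat) → Type₁) → α) (λ (e : Nat) → δ)) Type₀ 2) → λ (p : o) → λ (ψ : o) → λ (η : Eq o p ψ) → refl o ψ)
  ~> λ (ρ : (λ (ζ : Type₁) → (λ (s : (β : Nat) → Type₁) → s) (λ (κ : Nat) → ζ)) Type₀ 2) → λ (o : ρ) → λ (δ : ρ) → λ (α : Eq ρ o δ) → refl ρ δ
  ~> λ (ρ : (λ (ζ : (s : Nat) → Type₁) → ζ) (λ (β : Nat) → Type₀) 2) → λ (κ : ρ) → λ (o : ρ) → λ (δ : Eq ρ κ o) → refl ρ o
  ~> λ (ρ : (λ (ζ : Nat) → Type₀) 2) → λ (s : ρ) → λ (β : ρ) → λ (κ : Eq ρ s β) → refl ρ β
  ~> λ (ρ : Type₀) → λ (ζ : ρ) → λ (s : ρ) → λ (β : Eq ρ ζ s) → refl ρ s
inferred type:
  (ρ : Type₀) → (ζ : ρ) → (s : ρ) → (β : Eq ρ ζ s) → Eq ρ s s


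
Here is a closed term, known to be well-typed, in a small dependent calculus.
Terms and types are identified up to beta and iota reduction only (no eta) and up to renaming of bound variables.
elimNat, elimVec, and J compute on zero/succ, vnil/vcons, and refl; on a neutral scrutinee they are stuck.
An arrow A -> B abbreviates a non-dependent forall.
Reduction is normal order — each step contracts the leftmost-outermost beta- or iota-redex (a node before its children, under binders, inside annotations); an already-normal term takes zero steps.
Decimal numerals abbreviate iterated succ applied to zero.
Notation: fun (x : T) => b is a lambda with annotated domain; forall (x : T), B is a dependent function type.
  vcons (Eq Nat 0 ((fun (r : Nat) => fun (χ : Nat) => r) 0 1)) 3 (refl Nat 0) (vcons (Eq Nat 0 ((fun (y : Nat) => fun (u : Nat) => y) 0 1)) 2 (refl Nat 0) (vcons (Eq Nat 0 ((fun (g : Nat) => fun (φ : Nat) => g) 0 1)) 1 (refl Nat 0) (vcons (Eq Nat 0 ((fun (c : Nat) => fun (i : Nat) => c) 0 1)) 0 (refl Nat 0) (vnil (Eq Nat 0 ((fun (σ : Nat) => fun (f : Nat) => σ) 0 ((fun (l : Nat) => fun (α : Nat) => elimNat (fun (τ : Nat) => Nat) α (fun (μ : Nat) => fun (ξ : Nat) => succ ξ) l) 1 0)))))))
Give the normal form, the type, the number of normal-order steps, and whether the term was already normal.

resulting normal form:
  vcons (Eq Nat 0 0) 3 (refl Nat 0) (vcons (Eq Nat 0 0) 2 (refl Nat 0) (vcons (Eq Nat 0 0) 1 (refl Nat 0) (vcons (Eq Nat 0 0) 0 (refl Nat 0) (vnil (Eq Nat 0 0)))))
the term's type:
  Vec (Eq Nat 0 0) 4
normal-order step count: 10
started in normal form: no
first redex: a beta-redex


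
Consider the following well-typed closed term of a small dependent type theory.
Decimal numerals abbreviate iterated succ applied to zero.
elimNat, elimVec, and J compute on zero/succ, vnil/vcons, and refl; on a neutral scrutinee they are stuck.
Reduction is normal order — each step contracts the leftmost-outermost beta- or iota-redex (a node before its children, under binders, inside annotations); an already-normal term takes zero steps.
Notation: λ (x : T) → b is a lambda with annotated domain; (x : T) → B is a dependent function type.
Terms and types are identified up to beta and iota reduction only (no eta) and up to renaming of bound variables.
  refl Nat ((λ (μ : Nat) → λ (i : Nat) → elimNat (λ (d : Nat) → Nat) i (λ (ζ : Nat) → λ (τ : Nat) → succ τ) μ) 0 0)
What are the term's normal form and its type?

normal form:
  refl Nat 0
inferred type:
  Eq Nat 0 0
observation: 3 normal-order steps separate the term from its normal form.


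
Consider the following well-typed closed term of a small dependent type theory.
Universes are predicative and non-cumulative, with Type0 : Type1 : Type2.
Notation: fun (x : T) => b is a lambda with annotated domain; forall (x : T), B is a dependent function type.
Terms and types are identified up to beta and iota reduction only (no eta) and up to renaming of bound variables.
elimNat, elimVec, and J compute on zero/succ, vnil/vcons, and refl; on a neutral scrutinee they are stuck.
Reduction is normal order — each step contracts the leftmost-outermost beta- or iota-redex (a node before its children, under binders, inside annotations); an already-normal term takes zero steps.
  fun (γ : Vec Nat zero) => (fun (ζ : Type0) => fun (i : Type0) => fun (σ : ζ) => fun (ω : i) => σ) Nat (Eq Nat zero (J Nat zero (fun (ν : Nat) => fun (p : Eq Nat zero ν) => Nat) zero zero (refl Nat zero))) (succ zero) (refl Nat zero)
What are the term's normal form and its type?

resulting normal form:
  fun (γ : Vec Nat zero) => succ zero
the term's type:
  forall (γ : Vec Nat zero), Nat
observation: contracting a beta-redex first, the term normalizes in 4 steps.


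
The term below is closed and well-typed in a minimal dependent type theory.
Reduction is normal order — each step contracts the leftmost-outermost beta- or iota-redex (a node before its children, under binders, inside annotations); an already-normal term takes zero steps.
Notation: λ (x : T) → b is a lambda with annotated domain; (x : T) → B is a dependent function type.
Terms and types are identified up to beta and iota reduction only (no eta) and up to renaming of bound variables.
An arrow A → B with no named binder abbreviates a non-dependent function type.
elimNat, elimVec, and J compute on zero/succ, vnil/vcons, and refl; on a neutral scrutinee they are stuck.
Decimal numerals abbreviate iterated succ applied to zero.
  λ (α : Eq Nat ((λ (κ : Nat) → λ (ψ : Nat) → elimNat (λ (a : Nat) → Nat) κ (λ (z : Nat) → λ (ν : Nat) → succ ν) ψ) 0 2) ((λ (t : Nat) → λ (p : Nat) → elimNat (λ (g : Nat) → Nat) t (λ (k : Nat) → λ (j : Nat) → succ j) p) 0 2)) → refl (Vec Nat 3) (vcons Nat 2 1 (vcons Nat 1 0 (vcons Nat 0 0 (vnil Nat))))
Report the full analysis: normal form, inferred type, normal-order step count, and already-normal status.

resulting normal form:
  λ (α : Eq Nat 2 2) → refl (Vec Nat 3) (vcons Nat 2 1 (vcons Nat 1 0 (vcons Nat 0 0 (vnil Nat))))
type:
  Eq Nat 2 2 → Eq (Vec Nat 3) (vcons Nat 2 1 (vcons Nat 1 0 (vcons Nat 0 0 (vnil Nat)))) (vcons Nat 2 1 (vcons Nat 1 0 (vcons Nat 0 0 (vnil Nat))))
steps to reach normal form (normal order): 18
term was already normal: no
first contracted redex: a beta-redex


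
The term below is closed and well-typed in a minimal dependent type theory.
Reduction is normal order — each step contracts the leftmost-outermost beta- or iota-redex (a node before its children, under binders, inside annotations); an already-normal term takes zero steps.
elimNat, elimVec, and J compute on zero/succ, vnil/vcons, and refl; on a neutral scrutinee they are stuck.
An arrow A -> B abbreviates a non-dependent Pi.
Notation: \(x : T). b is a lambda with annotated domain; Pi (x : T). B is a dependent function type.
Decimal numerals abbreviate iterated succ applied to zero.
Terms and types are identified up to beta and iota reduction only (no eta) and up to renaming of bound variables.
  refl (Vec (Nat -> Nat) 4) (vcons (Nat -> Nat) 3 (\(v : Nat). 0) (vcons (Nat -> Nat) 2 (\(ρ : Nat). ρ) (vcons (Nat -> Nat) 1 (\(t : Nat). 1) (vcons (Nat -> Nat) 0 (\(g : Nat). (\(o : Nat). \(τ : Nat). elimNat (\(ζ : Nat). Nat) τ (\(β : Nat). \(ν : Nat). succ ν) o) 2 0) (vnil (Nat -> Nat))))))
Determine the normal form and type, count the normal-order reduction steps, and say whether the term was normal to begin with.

normal form:
  refl (Vec (Nat -> Nat) 4) (vcons (Nat -> Nat) 3 (\(v : Nat). 0) (vcons (Nat -> Nat) 2 (\(ρ : Nat). ρ) (vcons (Nat -> Nat) 1 (\(t : Nat). 1) (vcons (Nat -> Nat) 0 (\(g : Nat). 2) (vnil (Nat -> Nat))))))
the term's type:
  Eq (Vec (Nat -> Nat) 4) (vcons (Nat -> Nat) 3 (\(v : Nat). 0) (vcons (Nat -> Nat) 2 (\(ρ : Nat). ρ) (vcons (Nat -> Nat) 1 (\(t : Nat). 1) (vcons (Nat -> Nat) 0 (\(g : Nat). 2) (vnil (Nat -> Nat)))))) (vcons (Nat -> Nat) 3 (\(o : Nat). 0) (vcons (Nat -> Nat) 2 (\(τ : Nat). τ) (vcons (Nat -> Nat) 1 (\(ζ : Nat). 1) (vcons (Nat -> Nat) 0 (\(β : Nat). 2) (vnil (Nat -> Nat))))))
normal-order step count: 9
already normal: no
first contracted redex: a beta-redex


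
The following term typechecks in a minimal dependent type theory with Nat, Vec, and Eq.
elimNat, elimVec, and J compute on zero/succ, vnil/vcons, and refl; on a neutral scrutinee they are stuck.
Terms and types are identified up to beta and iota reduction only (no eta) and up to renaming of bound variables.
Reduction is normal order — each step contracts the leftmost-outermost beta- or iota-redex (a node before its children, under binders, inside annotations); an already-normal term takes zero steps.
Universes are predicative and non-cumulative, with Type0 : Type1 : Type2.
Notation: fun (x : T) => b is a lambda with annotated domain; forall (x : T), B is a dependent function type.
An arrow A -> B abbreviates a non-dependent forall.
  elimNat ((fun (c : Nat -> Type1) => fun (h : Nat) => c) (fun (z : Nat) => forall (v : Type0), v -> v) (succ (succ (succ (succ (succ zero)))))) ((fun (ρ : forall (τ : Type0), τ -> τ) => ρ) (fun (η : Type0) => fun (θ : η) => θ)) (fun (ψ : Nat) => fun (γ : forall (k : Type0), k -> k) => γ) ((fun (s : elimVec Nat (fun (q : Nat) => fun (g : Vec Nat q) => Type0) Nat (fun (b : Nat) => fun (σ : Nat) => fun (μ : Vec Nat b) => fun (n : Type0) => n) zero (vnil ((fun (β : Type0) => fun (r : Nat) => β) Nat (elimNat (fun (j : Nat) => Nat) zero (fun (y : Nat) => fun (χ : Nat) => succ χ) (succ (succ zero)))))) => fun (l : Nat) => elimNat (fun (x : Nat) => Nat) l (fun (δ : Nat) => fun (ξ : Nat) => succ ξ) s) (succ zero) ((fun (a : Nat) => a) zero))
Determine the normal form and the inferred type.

resulting normal form:
  fun (c : Type0) => fun (h : c) => h
inferred type:
  forall (c : Type0), c -> c
observation: 14 normal-order steps normalize the term, beginning with a beta-redex.


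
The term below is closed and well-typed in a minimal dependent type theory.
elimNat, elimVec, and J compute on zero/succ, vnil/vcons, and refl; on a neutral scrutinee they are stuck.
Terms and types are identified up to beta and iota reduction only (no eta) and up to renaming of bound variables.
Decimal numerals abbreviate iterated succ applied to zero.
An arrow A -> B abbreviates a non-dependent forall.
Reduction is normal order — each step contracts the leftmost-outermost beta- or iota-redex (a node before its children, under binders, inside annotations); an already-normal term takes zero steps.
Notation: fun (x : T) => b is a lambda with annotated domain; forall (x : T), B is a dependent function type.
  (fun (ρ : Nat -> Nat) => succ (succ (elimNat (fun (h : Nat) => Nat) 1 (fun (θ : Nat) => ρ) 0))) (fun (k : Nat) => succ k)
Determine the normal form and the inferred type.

reduced normal form:
  3
type:
  Nat
observation: contracting a beta-redex first, the term normalizes in 2 steps.


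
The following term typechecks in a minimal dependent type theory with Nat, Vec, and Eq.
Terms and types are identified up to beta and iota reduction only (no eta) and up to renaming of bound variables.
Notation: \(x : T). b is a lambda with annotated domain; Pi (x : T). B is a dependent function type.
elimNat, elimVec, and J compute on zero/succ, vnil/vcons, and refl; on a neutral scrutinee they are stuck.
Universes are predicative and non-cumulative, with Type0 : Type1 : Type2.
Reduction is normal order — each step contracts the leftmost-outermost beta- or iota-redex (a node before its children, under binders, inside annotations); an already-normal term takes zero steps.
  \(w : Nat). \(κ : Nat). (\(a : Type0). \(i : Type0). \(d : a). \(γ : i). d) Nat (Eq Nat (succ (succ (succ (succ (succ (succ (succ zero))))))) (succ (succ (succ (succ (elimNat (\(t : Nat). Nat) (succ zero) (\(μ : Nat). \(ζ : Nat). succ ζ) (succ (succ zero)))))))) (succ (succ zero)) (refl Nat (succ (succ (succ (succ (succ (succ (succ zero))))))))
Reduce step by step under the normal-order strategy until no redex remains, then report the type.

normal-order reduction:
  \(w : Nat). \(κ : Nat). (\(a : Type0). \(i : Type0). \(d : a). \(γ : i). d) Nat (Eq Nat (succ (succ (succ (succ (succ (succ (succ zero))))))) (succ (succ (succ (succ (elimNat (\(t : Nat). Nat) (succ zero) (\(μ : Nat). \(ζ : Nat). succ ζ) (succ (succ zero)))))))) (succ (succ zero)) (refl Nat (succ (succ (succ (succ (succ (succ (succ zero))))))))
  ~> \(w : Nat). \(κ : Nat). (\(a : Type0). \(i : Nat). \(d : a). i) (Eq Nat (succ (succ (succ (succ (succ (succ (succ zero))))))) (succ (succ (succ (succ (elimNat (\(γ : Nat). Nat) (succ zero) (\(t : Nat). \(μ : Nat). succ μ) (succ (succ zero)))))))) (succ (succ zero)) (refl Nat (succ (succ (succ (succ (succ (succ (succ zero))))))))
  ~> \(w : Nat). \(κ : Nat). (\(a : Nat). \(i : Eq Nat (succ (succ (succ (succ (succ (succ (succ zero))))))) (succ (succ (succ (succ (elimNat (\(d : Nat). Nat) (succ zero) (\(γ : Nat). \(t : Nat). succ t) (succ (succ zero)))))))). a) (succ (succ zero)) (refl Nat (succ (succ (succ (succ (succ (succ (succ zero))))))))
  ~> \(w : Nat). \(κ : Nat). (\(a : Eq Nat (succ (succ (succ (succ (succ (succ (succ zero))))))) (succ (succ (succ (succ (elimNat (\(i : Nat). Nat) (succ zero) (\(d : Nat). \(γ : Nat). succ γ) (succ (succ zero)))))))). succ (succ zero)) (refl Nat (succ (succ (succ (succ (succ (succ (succ zero))))))))
  ~> \(w : Nat). \(κ : Nat). succ (succ zero)
type:
  Pi (w : Nat). Pi (κ : Nat). Nat


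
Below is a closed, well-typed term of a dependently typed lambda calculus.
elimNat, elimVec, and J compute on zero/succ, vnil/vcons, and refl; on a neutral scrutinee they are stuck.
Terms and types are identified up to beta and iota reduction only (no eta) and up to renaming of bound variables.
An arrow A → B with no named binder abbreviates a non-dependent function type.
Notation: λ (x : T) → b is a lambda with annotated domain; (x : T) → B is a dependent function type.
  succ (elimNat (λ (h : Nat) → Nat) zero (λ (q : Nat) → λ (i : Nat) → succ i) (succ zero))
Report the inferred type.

type:
  Nat


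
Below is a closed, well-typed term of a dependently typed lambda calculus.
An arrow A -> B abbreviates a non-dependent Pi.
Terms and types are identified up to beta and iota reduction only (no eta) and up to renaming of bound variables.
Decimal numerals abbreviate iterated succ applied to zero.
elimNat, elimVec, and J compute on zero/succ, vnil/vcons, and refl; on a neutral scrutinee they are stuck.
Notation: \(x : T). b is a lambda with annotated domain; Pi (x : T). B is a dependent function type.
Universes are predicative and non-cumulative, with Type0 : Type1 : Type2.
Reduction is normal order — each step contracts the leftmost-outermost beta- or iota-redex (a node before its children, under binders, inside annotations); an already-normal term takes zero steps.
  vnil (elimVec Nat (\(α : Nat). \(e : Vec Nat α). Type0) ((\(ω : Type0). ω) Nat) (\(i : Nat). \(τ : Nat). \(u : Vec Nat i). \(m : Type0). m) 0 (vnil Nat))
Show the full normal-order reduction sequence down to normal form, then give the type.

reduction (normal order):
  vnil (elimVec Nat (\(α : Nat). \(e : Vec Nat α). Type0) ((\(ω : Type0). ω) Nat) (\(i : Nat). \(τ : Nat). \(u : Vec Nat i). \(m : Type0). m) 0 (vnil Nat))
  ~> vnil ((\(α : Type0). α) Nat)
  ~> vnil Nat
inferred type:
  Vec Nat 0


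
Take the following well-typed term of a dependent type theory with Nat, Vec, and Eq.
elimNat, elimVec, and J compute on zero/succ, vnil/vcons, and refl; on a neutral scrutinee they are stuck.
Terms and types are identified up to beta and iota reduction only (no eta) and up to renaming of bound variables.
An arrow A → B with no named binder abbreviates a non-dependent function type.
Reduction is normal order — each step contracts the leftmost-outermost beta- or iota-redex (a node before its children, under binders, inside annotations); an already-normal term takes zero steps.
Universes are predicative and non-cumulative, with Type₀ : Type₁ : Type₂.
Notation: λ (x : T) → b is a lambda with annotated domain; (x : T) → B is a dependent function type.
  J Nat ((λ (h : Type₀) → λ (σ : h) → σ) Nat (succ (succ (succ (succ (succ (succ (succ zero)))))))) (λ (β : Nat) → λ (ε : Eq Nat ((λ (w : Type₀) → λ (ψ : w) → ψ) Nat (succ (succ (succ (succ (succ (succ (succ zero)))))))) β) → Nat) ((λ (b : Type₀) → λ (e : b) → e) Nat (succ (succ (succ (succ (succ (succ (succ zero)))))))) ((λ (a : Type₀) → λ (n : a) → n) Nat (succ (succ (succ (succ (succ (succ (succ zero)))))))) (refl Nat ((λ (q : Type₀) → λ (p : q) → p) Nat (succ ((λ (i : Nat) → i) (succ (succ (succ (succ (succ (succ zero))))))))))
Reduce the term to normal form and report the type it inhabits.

reduced normal form:
  succ (succ (succ (succ (succ (succ (succ zero))))))
type:
  Nat
observation: reduction starts at a J iota-redex, and 3 normal-order steps reach the normal form.


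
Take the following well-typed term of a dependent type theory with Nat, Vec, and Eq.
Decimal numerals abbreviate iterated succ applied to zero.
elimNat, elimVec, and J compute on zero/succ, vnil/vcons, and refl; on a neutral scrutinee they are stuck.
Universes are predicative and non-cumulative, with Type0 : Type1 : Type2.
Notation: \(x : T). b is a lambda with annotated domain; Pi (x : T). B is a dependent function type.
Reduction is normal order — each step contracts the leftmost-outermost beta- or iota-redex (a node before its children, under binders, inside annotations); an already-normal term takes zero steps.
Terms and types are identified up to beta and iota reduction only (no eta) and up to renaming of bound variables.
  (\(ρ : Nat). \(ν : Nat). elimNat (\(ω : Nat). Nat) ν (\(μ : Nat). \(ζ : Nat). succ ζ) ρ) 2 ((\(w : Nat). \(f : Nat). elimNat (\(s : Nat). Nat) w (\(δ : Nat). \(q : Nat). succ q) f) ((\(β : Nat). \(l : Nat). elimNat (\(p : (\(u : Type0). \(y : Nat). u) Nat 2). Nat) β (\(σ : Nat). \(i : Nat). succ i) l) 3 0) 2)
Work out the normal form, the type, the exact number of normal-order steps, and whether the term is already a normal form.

resulting normal form:
  7
the term's type:
  Nat
reduction steps (normal order): 21
term was already normal: no
first redex: a beta-redex


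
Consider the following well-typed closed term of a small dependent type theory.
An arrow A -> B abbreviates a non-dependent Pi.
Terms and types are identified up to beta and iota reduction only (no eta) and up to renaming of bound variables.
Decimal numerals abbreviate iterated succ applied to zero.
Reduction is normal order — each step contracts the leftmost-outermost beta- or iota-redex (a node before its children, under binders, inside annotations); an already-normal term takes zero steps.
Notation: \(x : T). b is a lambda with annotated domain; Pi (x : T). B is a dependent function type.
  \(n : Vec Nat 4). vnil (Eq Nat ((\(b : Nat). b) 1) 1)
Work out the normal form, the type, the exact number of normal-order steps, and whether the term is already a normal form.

reduced normal form:
  \(n : Vec Nat 4). vnil (Eq Nat 1 1)
the term's type:
  Vec Nat 4 -> Vec (Eq Nat 1 1) 0
reduction steps (normal order): 1
started in normal form: no
first redex: a beta-redex


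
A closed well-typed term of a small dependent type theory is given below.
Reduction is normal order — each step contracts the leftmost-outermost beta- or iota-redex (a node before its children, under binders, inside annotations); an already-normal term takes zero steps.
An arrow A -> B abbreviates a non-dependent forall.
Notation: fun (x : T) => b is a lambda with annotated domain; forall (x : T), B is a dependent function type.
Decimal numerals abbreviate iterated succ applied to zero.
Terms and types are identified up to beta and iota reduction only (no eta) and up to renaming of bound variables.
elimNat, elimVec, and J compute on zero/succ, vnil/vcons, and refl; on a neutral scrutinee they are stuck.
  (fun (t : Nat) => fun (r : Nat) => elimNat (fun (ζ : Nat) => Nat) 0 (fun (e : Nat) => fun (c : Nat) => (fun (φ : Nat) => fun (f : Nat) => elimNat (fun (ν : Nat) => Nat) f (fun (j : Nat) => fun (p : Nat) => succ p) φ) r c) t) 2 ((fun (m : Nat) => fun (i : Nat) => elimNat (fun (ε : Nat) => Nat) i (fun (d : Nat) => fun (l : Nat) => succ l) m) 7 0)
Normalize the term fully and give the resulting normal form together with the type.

normal form:
  14
type:
  Nat
observation: contracting a beta-redex first, the term normalizes in 105 steps.


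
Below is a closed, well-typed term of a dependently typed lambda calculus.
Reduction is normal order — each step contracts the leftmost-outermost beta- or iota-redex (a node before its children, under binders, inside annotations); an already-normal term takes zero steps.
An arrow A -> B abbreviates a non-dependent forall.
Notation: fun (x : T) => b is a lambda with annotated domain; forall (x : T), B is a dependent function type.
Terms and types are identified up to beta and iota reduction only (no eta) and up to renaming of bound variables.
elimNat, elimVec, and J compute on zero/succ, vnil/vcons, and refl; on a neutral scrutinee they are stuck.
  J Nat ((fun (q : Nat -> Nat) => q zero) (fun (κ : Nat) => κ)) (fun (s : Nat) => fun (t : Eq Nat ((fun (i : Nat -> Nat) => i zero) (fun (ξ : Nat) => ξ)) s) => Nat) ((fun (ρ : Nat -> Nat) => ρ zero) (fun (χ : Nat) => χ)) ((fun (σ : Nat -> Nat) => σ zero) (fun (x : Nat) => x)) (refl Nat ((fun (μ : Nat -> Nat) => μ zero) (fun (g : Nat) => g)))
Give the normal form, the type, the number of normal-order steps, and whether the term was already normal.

reduced normal form:
  zero
inferred type:
  Nat
steps to reach normal form (normal order): 3
started in normal form: no
first contracted redex: a J iota-redex


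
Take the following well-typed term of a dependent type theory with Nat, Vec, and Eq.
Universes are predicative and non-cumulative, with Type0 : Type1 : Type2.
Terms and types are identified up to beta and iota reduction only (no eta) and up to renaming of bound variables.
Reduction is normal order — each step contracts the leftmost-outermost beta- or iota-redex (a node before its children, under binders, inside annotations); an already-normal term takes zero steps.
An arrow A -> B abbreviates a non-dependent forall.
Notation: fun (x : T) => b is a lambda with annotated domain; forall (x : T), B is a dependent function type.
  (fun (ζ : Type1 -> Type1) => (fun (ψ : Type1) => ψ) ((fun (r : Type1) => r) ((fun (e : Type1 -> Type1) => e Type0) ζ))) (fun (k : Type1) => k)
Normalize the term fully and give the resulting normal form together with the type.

resulting normal form:
  Type0
type:
  Type1
observation: the leftmost-outermost redex is a beta-redex, and normalization takes 5 steps.


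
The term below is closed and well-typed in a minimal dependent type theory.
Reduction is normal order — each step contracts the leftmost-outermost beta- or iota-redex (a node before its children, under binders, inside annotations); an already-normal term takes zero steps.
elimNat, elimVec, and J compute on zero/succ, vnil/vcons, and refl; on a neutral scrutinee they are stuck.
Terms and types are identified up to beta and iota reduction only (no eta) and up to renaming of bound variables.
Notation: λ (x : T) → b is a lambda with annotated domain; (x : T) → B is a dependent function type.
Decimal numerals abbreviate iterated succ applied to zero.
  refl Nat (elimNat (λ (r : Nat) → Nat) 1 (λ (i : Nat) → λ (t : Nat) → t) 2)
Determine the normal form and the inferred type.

reduced normal form:
  refl Nat 1
the term's type:
  Eq Nat 1 1
observation: the first redex contracted is an elimNat iota-redex; the normal form is reached in 7 normal-order steps.


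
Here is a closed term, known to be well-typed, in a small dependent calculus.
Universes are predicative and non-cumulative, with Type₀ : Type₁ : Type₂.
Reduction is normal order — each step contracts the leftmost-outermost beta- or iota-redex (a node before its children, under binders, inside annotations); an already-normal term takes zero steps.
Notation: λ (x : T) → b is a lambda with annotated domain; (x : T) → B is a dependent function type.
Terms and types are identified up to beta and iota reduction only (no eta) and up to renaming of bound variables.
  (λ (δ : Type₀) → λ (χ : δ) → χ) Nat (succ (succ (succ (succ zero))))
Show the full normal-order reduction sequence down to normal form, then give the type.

normal-order reduction sequence:
  (λ (δ : Type₀) → λ (χ : δ) → χ) Nat (succ (succ (succ (succ zero))))
  ~> (λ (δ : Nat) → δ) (succ (succ (succ (succ zero))))
  ~> succ (succ (succ (succ zero)))
the term's type:
  Nat


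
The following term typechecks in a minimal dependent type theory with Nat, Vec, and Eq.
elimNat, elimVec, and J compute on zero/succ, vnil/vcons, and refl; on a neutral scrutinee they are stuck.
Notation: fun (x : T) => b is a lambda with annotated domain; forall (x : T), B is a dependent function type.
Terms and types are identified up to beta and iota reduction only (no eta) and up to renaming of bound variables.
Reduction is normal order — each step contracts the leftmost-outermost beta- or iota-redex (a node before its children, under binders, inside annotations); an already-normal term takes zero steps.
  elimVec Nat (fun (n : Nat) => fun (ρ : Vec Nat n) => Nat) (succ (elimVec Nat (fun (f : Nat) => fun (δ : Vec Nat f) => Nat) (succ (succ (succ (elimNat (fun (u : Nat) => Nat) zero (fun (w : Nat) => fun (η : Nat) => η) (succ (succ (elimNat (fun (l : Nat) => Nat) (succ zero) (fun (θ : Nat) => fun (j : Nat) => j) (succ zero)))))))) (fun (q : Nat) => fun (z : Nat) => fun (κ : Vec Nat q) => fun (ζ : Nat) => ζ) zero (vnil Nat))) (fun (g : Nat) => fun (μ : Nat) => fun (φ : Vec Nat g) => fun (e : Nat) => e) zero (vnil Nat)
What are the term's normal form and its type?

reduced normal form:
  succ (succ (succ (succ zero)))
type:
  Nat


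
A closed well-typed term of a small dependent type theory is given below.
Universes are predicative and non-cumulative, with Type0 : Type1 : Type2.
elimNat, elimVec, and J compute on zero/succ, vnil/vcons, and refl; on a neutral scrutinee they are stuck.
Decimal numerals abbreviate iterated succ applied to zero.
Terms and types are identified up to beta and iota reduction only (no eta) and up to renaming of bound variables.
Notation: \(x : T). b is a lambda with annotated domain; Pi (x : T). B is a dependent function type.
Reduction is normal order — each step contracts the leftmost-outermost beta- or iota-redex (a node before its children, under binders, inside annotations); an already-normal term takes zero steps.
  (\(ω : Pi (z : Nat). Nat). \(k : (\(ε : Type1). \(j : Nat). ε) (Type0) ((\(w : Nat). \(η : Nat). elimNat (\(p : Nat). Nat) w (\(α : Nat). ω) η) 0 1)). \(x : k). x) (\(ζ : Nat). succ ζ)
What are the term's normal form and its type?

normal form:
  \(ω : Type0). \(z : ω). z
inferred type:
  Pi (ω : Type0). Pi (z : ω). ω
observation: contracting a beta-redex first, the term normalizes in 3 steps.


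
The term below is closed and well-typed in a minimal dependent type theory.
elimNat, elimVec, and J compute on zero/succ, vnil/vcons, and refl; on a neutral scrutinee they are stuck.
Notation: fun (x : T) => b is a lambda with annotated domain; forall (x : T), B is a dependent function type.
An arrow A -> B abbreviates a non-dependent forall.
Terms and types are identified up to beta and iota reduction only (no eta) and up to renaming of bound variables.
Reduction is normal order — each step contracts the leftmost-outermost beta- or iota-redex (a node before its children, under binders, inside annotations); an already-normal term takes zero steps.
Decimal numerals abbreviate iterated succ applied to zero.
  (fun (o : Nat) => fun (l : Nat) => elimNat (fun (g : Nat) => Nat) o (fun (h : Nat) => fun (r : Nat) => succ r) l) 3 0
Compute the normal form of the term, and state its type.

resulting normal form:
  3
inferred type:
  Nat


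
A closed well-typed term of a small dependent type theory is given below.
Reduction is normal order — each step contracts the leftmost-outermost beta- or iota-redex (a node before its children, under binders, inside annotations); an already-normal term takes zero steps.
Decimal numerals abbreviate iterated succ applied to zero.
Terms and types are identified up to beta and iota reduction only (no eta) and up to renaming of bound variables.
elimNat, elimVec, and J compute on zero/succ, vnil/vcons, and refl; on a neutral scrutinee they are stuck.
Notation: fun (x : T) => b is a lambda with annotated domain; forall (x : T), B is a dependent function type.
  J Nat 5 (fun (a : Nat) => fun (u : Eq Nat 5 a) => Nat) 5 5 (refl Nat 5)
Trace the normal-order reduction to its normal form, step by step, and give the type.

normal-order reduction sequence:
  J Nat 5 (fun (a : Nat) => fun (u : Eq Nat 5 a) => Nat) 5 5 (refl Nat 5)
  ~> 5
the term's type:
  Nat
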